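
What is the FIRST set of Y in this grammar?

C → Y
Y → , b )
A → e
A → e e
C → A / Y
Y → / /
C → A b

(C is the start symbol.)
{ ',', '/' }

From Y → , b ):
  - ',' is a terminal: add ',' and stop
From Y → / /:
  - '/' is a terminal: add '/' and stop

Collecting: FIRST(Y) = { ',', '/' }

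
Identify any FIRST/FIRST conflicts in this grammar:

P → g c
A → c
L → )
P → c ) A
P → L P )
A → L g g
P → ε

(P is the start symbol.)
FIRST sets of the non-terminals at (or reachable through a nullable prefix from) the front of some alternative:
  FIRST(L) = { ')' }

Productions for P:
  P → g c: FIRST = { 'g' }
  P → c ) A: FIRST = { 'c' }
  P → L P ): FIRST = { ')' }
  P → ε: FIRST = { ε }
Productions for A:
  A → c: FIRST = { 'c' }
  A → L g g: FIRST = { ')' }
L has only one production, so no FIRST/FIRST conflict is possible there.

All alternatives of each non-terminal have pairwise disjoint FIRST sets.

Answer: No FIRST/FIRST conflicts.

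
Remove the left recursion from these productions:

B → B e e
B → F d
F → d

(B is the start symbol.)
B → F d B'
B' → e e B'
B' → ε
F → d

B is directly left-recursive. The standard transformation for
  A → A α₁ | ... | A α_m | β₁ | ... | β_n
is
  A  → β₁ A' | ... | β_n A'
  A' → α₁ A' | ... | α_m A' | ε

B → F d becomes B → F d B'
B → B e e becomes B' → e e B'
Add B' → ε

Productions for other non-terminals are unchanged:
  F → d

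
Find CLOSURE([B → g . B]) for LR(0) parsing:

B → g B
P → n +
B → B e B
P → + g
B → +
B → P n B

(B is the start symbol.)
To compute CLOSURE, for each item [A → α.Bβ] where B is a non-terminal, add [B → .γ] for all productions B → γ; repeat for the newly added items until nothing changes.

Start with: [B → g . B]
  [B → g . B] has the dot before B: add [B → . g B], [B → . B e B], [B → . +], [B → . P n B]
  [B → . P n B] has the dot before P: add [P → . n +], [P → . + g]
No further items can be added.

CLOSURE = { [B → . +], [B → . B e B], [B → . P n B], [B → . g B], [B → g . B], [P → . + g], [P → . n +] }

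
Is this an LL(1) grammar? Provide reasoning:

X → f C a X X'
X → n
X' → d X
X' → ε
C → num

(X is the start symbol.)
A grammar is LL(1) if for each non-terminal N with multiple productions, the predict sets of those productions are pairwise disjoint, where PREDICT(N → α) = (FIRST(α) \ {ε}) ∪ (FOLLOW(N) if α ⇒* ε).

Relevant sets:
  FOLLOW(X') = { $, 'd' }

For X:
  PREDICT(X → f C a X X') = { 'f' }
  PREDICT(X → n) = { 'n' }
For X':
  PREDICT(X' → d X) = { 'd' }
  PREDICT(X' → ε) = { $, 'd' }
C has a single production, so nothing to check there.

Conflict found: Predict set conflict for X': { 'd' }
The grammar is NOT LL(1).

Answer: No. Predict set conflict for X': { 'd' }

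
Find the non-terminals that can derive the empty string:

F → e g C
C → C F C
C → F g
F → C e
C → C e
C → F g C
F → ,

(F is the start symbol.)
None

A non-terminal is nullable if it can derive ε (the empty string): either it has an ε-production, or it has a production whose right-hand side consists entirely of nullable non-terminals.

There are no ε-productions, so no non-terminal can derive ε.
No non-terminals are nullable.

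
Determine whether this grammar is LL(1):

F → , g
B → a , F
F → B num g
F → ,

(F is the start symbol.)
Relevant sets:
  FIRST(B) = { 'a' }

For F:
  PREDICT(F → ',' g) = { ',' }
  PREDICT(F → B num g) = { 'a' }
  PREDICT(F → ',') = { ',' }
B has a single production, so nothing to check there.

Conflict found: Predict set conflict for F: { ',' }
The grammar is NOT LL(1).

Answer: No. Predict set conflict for F: { ',' }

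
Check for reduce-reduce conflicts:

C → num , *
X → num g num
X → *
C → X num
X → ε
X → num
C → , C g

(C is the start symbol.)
No reduce-reduce conflicts

Augment with C' → C and build the canonical LR(0) collection (I0 = CLOSURE({[C' → . C]}), then GOTO on every symbol after a dot until no new states appear). It has 13 states:
  I0: { [C → . , C g], [C → . X num], [C → . num , *], [C' → . C], [X → . *], [X → . num g num], [X → . num], [X → .] }  — shift, reduce
  I1: { [X → * .] }  — reduce
  I2: { [C → , . C g], [C → . , C g], [C → . X num], [C → . num , *], [X → . *], [X → . num g num], [X → . num], [X → .] }  — shift, reduce
  I3: { [C' → C .] }  — accept
  I4: { [C → X . num] }  — shift
  I5: { [C → num . , *], [X → num . g num], [X → num .] }  — shift, reduce
  I6: { [C → num , . *] }  — shift
  I7: { [X → num g . num] }  — shift
  I8: { [X → num g num .] }  — reduce
  I9: { [C → num , * .] }  — reduce
  I10: { [C → X num .] }  — reduce
  I11: { [C → , C . g] }  — shift
  I12: { [C → , C g .] }  — reduce

No state contains more than one complete item.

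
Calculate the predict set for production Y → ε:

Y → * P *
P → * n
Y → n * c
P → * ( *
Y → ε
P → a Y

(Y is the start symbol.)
{ $, '*' }

PREDICT(Y → ε) = (FIRST(RHS) \ {ε}) ∪ (FOLLOW(Y) if ε ∈ FIRST(RHS), i.e. RHS ⇒* ε)
The right-hand side is ε (FIRST(ε) = { ε }), so the predict set is FOLLOW(Y) = { $, '*' }
PREDICT(Y → ε) = { $, '*' }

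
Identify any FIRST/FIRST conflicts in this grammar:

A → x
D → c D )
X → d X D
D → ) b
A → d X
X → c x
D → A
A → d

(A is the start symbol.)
Yes. A → d X / A → d on { 'd' }

A FIRST/FIRST conflict occurs when two productions N → α and N → β for the same non-terminal have FIRST(α) ∩ FIRST(β) ≠ ∅ (with ε ∈ FIRST of a nullable right-hand side, so two nullable alternatives also conflict).

FIRST sets of the non-terminals at (or reachable through a nullable prefix from) the front of some alternative:
  FIRST(A) = { 'd', 'x' }

Productions for A:
  A → x: FIRST = { 'x' }
  A → d X: FIRST = { 'd' }
  A → d: FIRST = { 'd' }
Productions for D:
  D → c D ): FIRST = { 'c' }
  D → ) b: FIRST = { ')' }
  D → A: FIRST = { 'd', 'x' }
Productions for X:
  X → d X D: FIRST = { 'd' }
  X → c x: FIRST = { 'c' }

Conflict for A: A → d X and A → d
  Overlap: { 'd' }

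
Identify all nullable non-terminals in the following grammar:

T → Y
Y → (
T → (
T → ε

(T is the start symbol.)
{ 'T' }

A non-terminal is nullable if it can derive ε (the empty string): either it has an ε-production, or it has a production whose right-hand side consists entirely of nullable non-terminals.

ε-productions: T → ε
So T is immediately nullable.
No further non-terminal can be added: every production for the remaining non-terminals contains a terminal or a non-nullable non-terminal.
Nullable = { 'T' }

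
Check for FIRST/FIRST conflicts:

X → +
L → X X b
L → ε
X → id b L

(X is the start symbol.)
No FIRST/FIRST conflicts.

A FIRST/FIRST conflict occurs when two productions N → α and N → β for the same non-terminal have FIRST(α) ∩ FIRST(β) ≠ ∅ (with ε ∈ FIRST of a nullable right-hand side, so two nullable alternatives also conflict).

FIRST sets of the non-terminals at (or reachable through a nullable prefix from) the front of some alternative:
  FIRST(X) = { '+', 'id' }

Productions for X:
  X → +: FIRST = { '+' }
  X → id b L: FIRST = { 'id' }
Productions for L:
  L → X X b: FIRST = { '+', 'id' }
  L → ε: FIRST = { ε }

All alternatives of each non-terminal have pairwise disjoint FIRST sets.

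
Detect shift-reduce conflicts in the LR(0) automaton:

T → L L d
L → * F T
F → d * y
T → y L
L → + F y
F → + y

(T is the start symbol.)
Augment with T' → T and build the canonical LR(0) collection (I0 = CLOSURE({[T' → . T]}), then GOTO on every symbol after a dot until no new states appear). It has 18 states:
  I0: { [L → . * F T], [L → . + F y], [T → . L L d], [T → . y L], [T' → . T] }  — shift
  I1: { [F → . + y], [F → . d * y], [L → * . F T] }  — shift
  I2: { [F → . + y], [F → . d * y], [L → + . F y] }  — shift
  I3: { [L → . * F T], [L → . + F y], [T → L . L d] }  — shift
  I4: { [T' → T .] }  — accept
  I5: { [L → . * F T], [L → . + F y], [T → y . L] }  — shift
  I6: { [T → y L .] }  — reduce
  I7: { [T → L L . d] }  — shift
  I8: { [T → L L d .] }  — reduce
  I9: { [F → + . y] }  — shift
  I10: { [L → + F . y] }  — shift
  I11: { [F → d . * y] }  — shift
  I12: { [F → d * . y] }  — shift
  I13: { [F → d * y .] }  — reduce
  I14: { [L → + F y .] }  — reduce
  I15: { [F → + y .] }  — reduce
  I16: { [L → * F . T], [L → . * F T], [L → . + F y], [T → . L L d], [T → . y L] }  — shift
  I17: { [L → * F T .] }  — reduce

No state contains both a complete item and a shift item.

Answer: No shift-reduce conflicts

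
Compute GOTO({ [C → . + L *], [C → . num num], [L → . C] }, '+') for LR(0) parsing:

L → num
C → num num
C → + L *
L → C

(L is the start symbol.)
GOTO(I, '+') = CLOSURE({ [A → αX.β] : [A → α.Xβ] ∈ I, X = '+' })

Items with dot before '+', with the dot advanced:
  [C → . + L *] → [C → + . L *]
Closure of the advanced items:
  [C → + . L *] has the dot before L: add [L → . num], [L → . C]
  [L → . C] has the dot before C: add [C → . num num], [C → . + L *]

GOTO = { [C → + . L *], [C → . + L *], [C → . num num], [L → . C], [L → . num] }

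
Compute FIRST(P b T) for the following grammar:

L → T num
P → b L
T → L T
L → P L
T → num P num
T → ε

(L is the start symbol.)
{ 'b' }

FIRST sets of the non-terminals involved (from the grammar, by fixed-point iteration):
  FIRST(P) = { 'b' }

To compute FIRST(P b T), process the symbols left to right:
Symbol P is a non-terminal. Add FIRST(P) \ {ε} = { 'b' }
P is not nullable (ε ∉ FIRST(P)), so stop here.
FIRST(P b T) = { 'b' }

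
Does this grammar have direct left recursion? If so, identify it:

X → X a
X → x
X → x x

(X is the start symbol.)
Direct left recursion occurs when N → N α for some non-terminal N (the right-hand side begins with the left-hand side itself).

X → X a: LEFT RECURSIVE (starts with X)
X → x: starts with x
X → x x: starts with x

The grammar has direct left recursion on: X.

Answer: Yes, X is left-recursive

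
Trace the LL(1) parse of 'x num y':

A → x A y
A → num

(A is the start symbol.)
Stack is shown with the top on the left.

Stack    Input      Action
--------------------------
A $      x num y $  output A → x A y
x A y $  x num y $  match 'x'
A y $    num y $    output A → num
num y $  num y $    match 'num'
y $      y $        match 'y'
$        $          accept

The string is accepted.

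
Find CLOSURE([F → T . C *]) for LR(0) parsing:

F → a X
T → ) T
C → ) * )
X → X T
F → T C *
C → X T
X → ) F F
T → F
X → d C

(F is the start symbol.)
{ [C → . ) * )], [C → . X T], [F → T . C *], [X → . ) F F], [X → . X T], [X → . d C] }

To compute CLOSURE, for each item [A → α.Bβ] where B is a non-terminal, add [B → .γ] for all productions B → γ; repeat for the newly added items until nothing changes.

Start with: [F → T . C *]
  [F → T . C *] has the dot before C: add [C → . ) * )], [C → . X T]
  [C → . X T] has the dot before X: add [X → . X T], [X → . ) F F], [X → . d C]
No further items can be added.

CLOSURE = { [C → . ) * )], [C → . X T], [F → T . C *], [X → . ) F F], [X → . X T], [X → . d C] }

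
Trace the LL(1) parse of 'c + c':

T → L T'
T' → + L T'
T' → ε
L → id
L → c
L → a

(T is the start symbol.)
LL(1) parsing maintains a stack (initially the start symbol over $) and the input. At each step: if the stack top is a terminal, match it against the current input token; if it is a non-terminal N, replace it with the RHS of M[N, lookahead] (the unique production whose predict set contains the lookahead).

Stack is shown with the top on the left.

Stack     Input    Action
-------------------------
T $       c + c $  output T → L T'
L T' $    c + c $  output L → c
c T' $    c + c $  match 'c'
T' $      + c $    output T' → + L T'
+ L T' $  + c $    match '+'
L T' $    c $      output L → c
c T' $    c $      match 'c'
T' $      $        output T' → ε
$         $        accept

The string is accepted.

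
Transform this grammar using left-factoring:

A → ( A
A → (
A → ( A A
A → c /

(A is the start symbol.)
Left-factoring transforms A → αβ₁ | αβ₂ into A → αA' and A' → β₁ | β₂
(α is the longest common prefix among the alternatives). Repeat until
no nonterminal has two alternatives with a common prefix.

Round 1: A has alternatives sharing prefix '('. Introduce A': A → ( A'
  Add: A' → A
  Add: A' → ε
  Add: A' → A A

Round 2: A' has alternatives sharing prefix 'A'. Introduce A'': A' → A A''
  Add: A'' → ε
  Add: A'' → A

No remaining common prefixes — done.

Resulting grammar:
A → ( A'
A' → A A''
A'' → ε
A'' → A
A' → ε
A → c /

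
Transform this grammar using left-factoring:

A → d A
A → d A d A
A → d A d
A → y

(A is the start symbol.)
A → d A A'
A' → ε
A' → d A''
A'' → A
A'' → ε
A → y

Left-factoring transforms A → αβ₁ | αβ₂ into A → αA' and A' → β₁ | β₂
(α is the longest common prefix among the alternatives). Repeat until
no nonterminal has two alternatives with a common prefix.

Round 1: A has alternatives sharing prefix 'd A'. Introduce A': A → d A A'
  Add: A' → ε
  Add: A' → d A
  Add: A' → d

Round 2: A' has alternatives sharing prefix 'd'. Introduce A'': A' → d A''
  Add: A'' → A
  Add: A'' → ε

No remaining common prefixes — done.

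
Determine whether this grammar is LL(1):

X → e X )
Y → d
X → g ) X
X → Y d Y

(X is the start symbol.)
A grammar is LL(1) if for each non-terminal N with multiple productions, the predict sets of those productions are pairwise disjoint, where PREDICT(N → α) = (FIRST(α) \ {ε}) ∪ (FOLLOW(N) if α ⇒* ε).

Relevant sets:
  FIRST(Y) = { 'd' }

For X:
  PREDICT(X → e X ')') = { 'e' }
  PREDICT(X → g ')' X) = { 'g' }
  PREDICT(X → Y d Y) = { 'd' }
Y has a single production, so nothing to check there.

All predict sets are disjoint. The grammar IS LL(1).

Answer: Yes, the grammar is LL(1).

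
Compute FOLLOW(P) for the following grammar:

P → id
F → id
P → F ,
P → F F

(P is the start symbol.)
{ $ }

P is the start symbol, so $ ∈ FOLLOW(P).
P does not occur on any right-hand side.

Taking the union: FOLLOW(P) = { $ }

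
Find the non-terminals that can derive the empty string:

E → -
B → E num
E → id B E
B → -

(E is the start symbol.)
None

A non-terminal is nullable if it can derive ε (the empty string): either it has an ε-production, or it has a production whose right-hand side consists entirely of nullable non-terminals.

There are no ε-productions, so no non-terminal can derive ε.
No non-terminals are nullable.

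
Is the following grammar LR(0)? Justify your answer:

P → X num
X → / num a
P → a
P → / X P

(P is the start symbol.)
Yes, the grammar is LR(0)

Augment with P' → P and build the canonical LR(0) collection (I0 = CLOSURE({[P' → . P]}), then GOTO on every symbol after a dot until no new states appear). It has 11 states:
  I0: { [P → . / X P], [P → . X num], [P → . a], [P' → . P], [X → . / num a] }  — shift
  I1: { [P → / . X P], [X → . / num a], [X → / . num a] }  — shift
  I2: { [P' → P .] }  — accept
  I3: { [P → X . num] }  — shift
  I4: { [P → a .] }  — reduce
  I5: { [P → X num .] }  — reduce
  I6: { [X → / . num a] }  — shift
  I7: { [P → . / X P], [P → . X num], [P → . a], [P → / X . P], [X → . / num a] }  — shift
  I8: { [X → / num . a] }  — shift
  I9: { [X → / num a .] }  — reduce
  I10: { [P → / X P .] }  — reduce

Every state is either a pure shift/goto state or contains exactly one complete item and nothing to shift — no conflicts. The grammar is LR(0).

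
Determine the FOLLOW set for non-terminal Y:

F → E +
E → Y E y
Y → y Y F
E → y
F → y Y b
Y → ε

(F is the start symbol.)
In E → Y E y: Y is followed by E y, add FIRST(E y) \ {ε} = { 'y' }
In Y → y Y F: Y is followed by F, add FIRST(F) \ {ε} = { 'y' }
In F → y Y b: Y is followed by b, add FIRST(b) \ {ε} = { 'b' }

Taking the union: FOLLOW(Y) = { 'b', 'y' }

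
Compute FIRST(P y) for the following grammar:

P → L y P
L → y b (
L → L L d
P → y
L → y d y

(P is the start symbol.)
FIRST sets of the non-terminals involved (from the grammar, by fixed-point iteration):
  FIRST(P) = { 'y' }

To compute FIRST(P y), process the symbols left to right:
Symbol P is a non-terminal. Add FIRST(P) \ {ε} = { 'y' }
P is not nullable (ε ∉ FIRST(P)), so stop here.
FIRST(P y) = { 'y' }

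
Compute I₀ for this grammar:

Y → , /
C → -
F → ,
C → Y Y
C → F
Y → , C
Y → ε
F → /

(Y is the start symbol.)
{ [Y → . , /], [Y → . , C], [Y → .], [Y' → . Y] }

First, augment the grammar with Y' → Y
I₀ = CLOSURE({ [Y' → . Y] }):
  [Y' → . Y] has the dot before Y: add [Y → . , /], [Y → . , C], [Y → .]
No further items can be added.

I₀ = { [Y → . , /], [Y → . , C], [Y → .], [Y' → . Y] }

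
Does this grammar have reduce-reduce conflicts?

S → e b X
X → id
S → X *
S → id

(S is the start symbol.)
Yes — I4: [S → id .] vs [X → id .]

A reduce-reduce conflict occurs when an LR(0) state has two complete items [A → α .] and [B → β .] — both call for a reduction, and with no lookahead the parser cannot choose between them.

Augment with S' → S and build the canonical LR(0) collection (I0 = CLOSURE({[S' → . S]}), then GOTO on every symbol after a dot until no new states appear). It has 9 states:
  I0: { [S → . X *], [S → . e b X], [S → . id], [S' → . S], [X → . id] }  — shift
  I1: { [S' → S .] }  — accept
  I2: { [S → X . *] }  — shift
  I3: { [S → e . b X] }  — shift
  I4: { [S → id .], [X → id .] }  — 2 reduces
  I5: { [S → e b . X], [X → . id] }  — shift
  I6: { [S → e b X .] }  — reduce
  I7: { [X → id .] }  — reduce
  I8: { [S → X * .] }  — reduce

I4 contains complete items [S → id .], [X → id .] — reduce-reduce conflict.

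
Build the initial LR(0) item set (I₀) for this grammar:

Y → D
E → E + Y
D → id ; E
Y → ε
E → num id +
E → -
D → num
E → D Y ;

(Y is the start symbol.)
First, augment the grammar with Y' → Y
I₀ = CLOSURE({ [Y' → . Y] }):
  [Y' → . Y] has the dot before Y: add [Y → . D], [Y → .]
  [Y → . D] has the dot before D: add [D → . id ; E], [D → . num]
No further items can be added.

I₀ = { [D → . id ; E], [D → . num], [Y → . D], [Y → .], [Y' → . Y] }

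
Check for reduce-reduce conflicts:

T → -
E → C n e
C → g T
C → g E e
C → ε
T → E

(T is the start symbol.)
No reduce-reduce conflicts

Augment with T' → T and build the canonical LR(0) collection (I0 = CLOSURE({[T' → . T]}), then GOTO on every symbol after a dot until no new states appear). It has 11 states:
  I0: { [C → . g E e], [C → . g T], [C → .], [E → . C n e], [T → . -], [T → . E], [T' → . T] }  — shift, reduce
  I1: { [T → - .] }  — reduce
  I2: { [E → C . n e] }  — shift
  I3: { [T → E .] }  — reduce
  I4: { [T' → T .] }  — accept
  I5: { [C → . g E e], [C → . g T], [C → .], [C → g . E e], [C → g . T], [E → . C n e], [T → . -], [T → . E] }  — shift, reduce
  I6: { [C → g E . e], [T → E .] }  — shift, reduce
  I7: { [C → g T .] }  — reduce
  I8: { [C → g E e .] }  — reduce
  I9: { [E → C n . e] }  — shift
  I10: { [E → C n e .] }  — reduce

No state contains more than one complete item.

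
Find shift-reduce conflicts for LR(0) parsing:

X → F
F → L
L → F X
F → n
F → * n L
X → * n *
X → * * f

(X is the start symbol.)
Augment with X' → X and build the canonical LR(0) collection (I0 = CLOSURE({[X' → . X]}), then GOTO on every symbol after a dot until no new states appear). It has 15 states:
  I0: { [F → . * n L], [F → . L], [F → . n], [L → . F X], [X → . * * f], [X → . * n *], [X → . F], [X' → . X] }  — shift
  I1: { [F → * . n L], [X → * . * f], [X → * . n *] }  — shift
  I2: { [F → . * n L], [F → . L], [F → . n], [L → . F X], [L → F . X], [X → . * * f], [X → . * n *], [X → . F], [X → F .] }  — shift, reduce
  I3: { [F → L .] }  — reduce
  I4: { [X' → X .] }  — accept
  I5: { [F → n .] }  — reduce
  I6: { [L → F X .] }  — reduce
  I7: { [X → * * . f] }  — shift
  I8: { [F → * n . L], [F → . * n L], [F → . L], [F → . n], [L → . F X], [X → * n . *] }  — shift
  I9: { [F → * . n L], [X → * n * .] }  — shift, reduce
  I10: { [F → . * n L], [F → . L], [F → . n], [L → . F X], [L → F . X], [X → . * * f], [X → . * n *], [X → . F] }  — shift
  I11: { [F → * n L .], [F → L .] }  — 2 reduces
  I12: { [F → * n . L], [F → . * n L], [F → . L], [F → . n], [L → . F X] }  — shift
  I13: { [F → * . n L] }  — shift
  I14: { [X → * * f .] }  — reduce

I2 contains reduce item [X → F .] and shift items [F → . * n L], [F → . n], [X → . * * f], [X → . * n *] — shift-reduce conflict.
I9 contains reduce item [X → * n * .] and shift item [F → * . n L] — shift-reduce conflict.

Answer: Yes — I2: [X → F .] vs [F → . * n L]; I9: [X → * n * .] vs [F → * . n L]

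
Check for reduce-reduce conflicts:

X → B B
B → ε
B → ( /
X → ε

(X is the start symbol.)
Augment with X' → X and build the canonical LR(0) collection (I0 = CLOSURE({[X' → . X]}), then GOTO on every symbol after a dot until no new states appear). It has 6 states:
  I0: { [B → . ( /], [B → .], [X → . B B], [X → .], [X' → . X] }  — shift, 2 reduces
  I1: { [B → ( . /] }  — shift
  I2: { [B → . ( /], [B → .], [X → B . B] }  — shift, reduce
  I3: { [X' → X .] }  — accept
  I4: { [X → B B .] }  — reduce
  I5: { [B → ( / .] }  — reduce

I0 contains complete items [B → .], [X → .] — reduce-reduce conflict.

Answer: Yes — I0: [B → .] vs [X → .]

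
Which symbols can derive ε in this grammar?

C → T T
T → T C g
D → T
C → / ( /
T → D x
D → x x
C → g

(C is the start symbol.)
None

A non-terminal is nullable if it can derive ε (the empty string): either it has an ε-production, or it has a production whose right-hand side consists entirely of nullable non-terminals.

There are no ε-productions, so no non-terminal can derive ε.
No non-terminals are nullable.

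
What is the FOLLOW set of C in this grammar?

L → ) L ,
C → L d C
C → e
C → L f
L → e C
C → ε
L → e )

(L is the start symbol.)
In C → L d C: C is at the end; this adds FOLLOW(C) to itself — nothing new
In L → e C: C is at the end, add FOLLOW(L)

The FOLLOW sets referred to above (computed the same way, to a fixed point):
  FOLLOW(L) = { $, ',', 'd', 'f' }

Taking the union: FOLLOW(C) = { $, ',', 'd', 'f' }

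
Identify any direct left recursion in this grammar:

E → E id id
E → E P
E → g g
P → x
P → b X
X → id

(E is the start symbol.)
Direct left recursion occurs when N → N α for some non-terminal N (the right-hand side begins with the left-hand side itself).

E → E id id: LEFT RECURSIVE (starts with E)
E → E P: LEFT RECURSIVE (starts with E)
E → g g: starts with g
P → x: starts with x
P → b X: starts with b
X → id: starts with id

The grammar has direct left recursion on: E.

Answer: Yes, E is left-recursive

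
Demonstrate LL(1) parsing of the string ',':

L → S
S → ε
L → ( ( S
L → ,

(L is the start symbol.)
LL(1) parsing maintains a stack (initially the start symbol over $) and the input. At each step: if the stack top is a terminal, match it against the current input token; if it is a non-terminal N, replace it with the RHS of M[N, lookahead] (the unique production whose predict set contains the lookahead).

Stack is shown with the top on the left.

Stack  Input  Action
--------------------
L $    , $    output L → ,
, $    , $    match ','
$      $      accept

The string is accepted.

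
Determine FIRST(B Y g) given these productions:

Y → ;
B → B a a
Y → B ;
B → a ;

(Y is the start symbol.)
FIRST sets of the non-terminals involved (from the grammar, by fixed-point iteration):
  FIRST(B) = { 'a' }

To compute FIRST(B Y g), process the symbols left to right:
Symbol B is a non-terminal. Add FIRST(B) \ {ε} = { 'a' }
B is not nullable (ε ∉ FIRST(B)), so stop here.
FIRST(B Y g) = { 'a' }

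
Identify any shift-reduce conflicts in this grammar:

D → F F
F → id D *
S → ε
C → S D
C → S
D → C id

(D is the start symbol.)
Augment with D' → D and build the canonical LR(0) collection (I0 = CLOSURE({[D' → . D]}), then GOTO on every symbol after a dot until no new states appear). It has 11 states:
  I0: { [C → . S D], [C → . S], [D → . C id], [D → . F F], [D' → . D], [F → . id D *], [S → .] }  — shift, reduce
  I1: { [D → C . id] }  — shift
  I2: { [D' → D .] }  — accept
  I3: { [D → F . F], [F → . id D *] }  — shift
  I4: { [C → . S D], [C → . S], [C → S . D], [C → S .], [D → . C id], [D → . F F], [F → . id D *], [S → .] }  — shift, 2 reduces
  I5: { [C → . S D], [C → . S], [D → . C id], [D → . F F], [F → . id D *], [F → id . D *], [S → .] }  — shift, reduce
  I6: { [F → id D . *] }  — shift
  I7: { [F → id D * .] }  — reduce
  I8: { [C → S D .] }  — reduce
  I9: { [D → F F .] }  — reduce
  I10: { [D → C id .] }  — reduce

I0 contains reduce item [S → .] and shift item [F → . id D *] — shift-reduce conflict.
I4 contains reduce items [C → S .], [S → .] and shift item [F → . id D *] — shift-reduce conflict.
I5 contains reduce item [S → .] and shift item [F → . id D *] — shift-reduce conflict.

Answer: Yes — I0: [S → .] vs [F → . id D *]; I4: [C → S .] vs [F → . id D *]; I5: [S → .] vs [F → . id D *]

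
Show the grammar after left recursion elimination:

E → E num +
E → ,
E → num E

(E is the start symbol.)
E is directly left-recursive. The standard transformation for
  A → A α₁ | ... | A α_m | β₁ | ... | β_n
is
  A  → β₁ A' | ... | β_n A'
  A' → α₁ A' | ... | α_m A' | ε

E → , becomes E → , E'
E → num E becomes E → num E E'
E → E num + becomes E' → num + E'
Add E' → ε

Resulting grammar:
E → , E'
E → num E E'
E' → num + E'
E' → ε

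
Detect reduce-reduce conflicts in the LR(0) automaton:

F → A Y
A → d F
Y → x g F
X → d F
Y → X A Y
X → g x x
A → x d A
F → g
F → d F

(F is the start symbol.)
Yes — I10: [A → d F .] vs [F → d F .]

A reduce-reduce conflict occurs when an LR(0) state has two complete items [A → α .] and [B → β .] — both call for a reduction, and with no lookahead the parser cannot choose between them.

Augment with F' → F and build the canonical LR(0) collection (I0 = CLOSURE({[F' → . F]}), then GOTO on every symbol after a dot until no new states appear). It has 23 states:
  I0: { [A → . d F], [A → . x d A], [F → . A Y], [F → . d F], [F → . g], [F' → . F] }  — shift
  I1: { [F → A . Y], [X → . d F], [X → . g x x], [Y → . X A Y], [Y → . x g F] }  — shift
  I2: { [F' → F .] }  — accept
  I3: { [A → . d F], [A → . x d A], [A → d . F], [F → . A Y], [F → . d F], [F → . g], [F → d . F] }  — shift
  I4: { [F → g .] }  — reduce
  I5: { [A → x . d A] }  — shift
  I6: { [A → . d F], [A → . x d A], [A → x d . A] }  — shift
  I7: { [A → x d A .] }  — reduce
  I8: { [A → . d F], [A → . x d A], [A → d . F], [F → . A Y], [F → . d F], [F → . g] }  — shift
  I9: { [A → d F .] }  — reduce
  I10: { [A → d F .], [F → d F .] }  — 2 reduces
  I11: { [A → . d F], [A → . x d A], [Y → X . A Y] }  — shift
  I12: { [F → A Y .] }  — reduce
  I13: { [A → . d F], [A → . x d A], [F → . A Y], [F → . d F], [F → . g], [X → d . F] }  — shift
  I14: { [X → g . x x] }  — shift
  I15: { [Y → x . g F] }  — shift
  I16: { [A → . d F], [A → . x d A], [F → . A Y], [F → . d F], [F → . g], [Y → x g . F] }  — shift
  I17: { [Y → x g F .] }  — reduce
  I18: { [X → g x . x] }  — shift
  I19: { [X → g x x .] }  — reduce
  I20: { [X → d F .] }  — reduce
  I21: { [X → . d F], [X → . g x x], [Y → . X A Y], [Y → . x g F], [Y → X A . Y] }  — shift
  I22: { [Y → X A Y .] }  — reduce

I10 contains complete items [A → d F .], [F → d F .] — reduce-reduce conflict.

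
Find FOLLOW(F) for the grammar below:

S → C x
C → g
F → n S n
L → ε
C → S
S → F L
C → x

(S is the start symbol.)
In S → F L: F is followed by L, add FIRST(L) \ {ε} = { }
  L is nullable, so also add FOLLOW(S)

The FOLLOW sets referred to above (computed the same way, to a fixed point):
  FOLLOW(S) = { $, 'n', 'x' }

Taking the union: FOLLOW(F) = { $, 'n', 'x' }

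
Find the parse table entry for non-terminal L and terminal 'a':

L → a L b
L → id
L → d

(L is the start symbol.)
To find M[L, 'a'], we find productions for L where 'a' is in the predict set (PREDICT(N → α) = (FIRST(α) \ {ε}) ∪ (FOLLOW(N) if α ⇒* ε)).

L → a L b: PREDICT = { 'a' }
  'a' is in predict set, so this production goes in M[L, 'a']
L → id: PREDICT = { 'id' }
L → d: PREDICT = { 'd' }

M[L, 'a'] = L → a L b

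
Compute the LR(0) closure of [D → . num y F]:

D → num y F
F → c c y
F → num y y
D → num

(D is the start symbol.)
{ [D → . num y F] }

To compute CLOSURE, for each item [A → α.Bβ] where B is a non-terminal, add [B → .γ] for all productions B → γ; repeat for the newly added items until nothing changes.

Start with: [D → . num y F]
The dot precedes the terminal num, so nothing is added.

CLOSURE = { [D → . num y F] }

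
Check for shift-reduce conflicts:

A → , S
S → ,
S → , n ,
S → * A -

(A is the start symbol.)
Yes — I4: [S → , .] vs [S → , . n ,]

A shift-reduce conflict occurs when an LR(0) state has both:
  - a complete (reduce) item [A → α .] (dot at the end), and
  - a shift item [B → β . c γ] (dot before a terminal).

Augment with A' → A and build the canonical LR(0) collection (I0 = CLOSURE({[A' → . A]}), then GOTO on every symbol after a dot until no new states appear). It has 10 states:
  I0: { [A → . , S], [A' → . A] }  — shift
  I1: { [A → , . S], [S → . * A -], [S → . , n ,], [S → . ,] }  — shift
  I2: { [A' → A .] }  — accept
  I3: { [A → . , S], [S → * . A -] }  — shift
  I4: { [S → , . n ,], [S → , .] }  — shift, reduce
  I5: { [A → , S .] }  — reduce
  I6: { [S → , n . ,] }  — shift
  I7: { [S → , n , .] }  — reduce
  I8: { [S → * A . -] }  — shift
  I9: { [S → * A - .] }  — reduce

I4 contains reduce item [S → , .] and shift item [S → , . n ,] — shift-reduce conflict.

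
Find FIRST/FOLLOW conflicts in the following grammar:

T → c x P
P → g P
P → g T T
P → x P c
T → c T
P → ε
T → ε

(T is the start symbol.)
Yes. T → c x P with FOLLOW(T) on { 'c' }; T → c T with FOLLOW(T) on { 'c' }

Nullable non-terminals: P, T.

P: nullable alternative(s) P → ε; FOLLOW(P) = { $, 'c' }
  P → g P: FIRST \ {ε} = { 'g' } — disjoint from FOLLOW(P)
  P → g T T: FIRST \ {ε} = { 'g' } — disjoint from FOLLOW(P)
  P → x P c: FIRST \ {ε} = { 'x' } — disjoint from FOLLOW(P)
  P → ε: FIRST \ {ε} = { } — this is the only nullable alternative, skip

T: nullable alternative(s) T → ε; FOLLOW(T) = { $, 'c' }
  T → c x P: FIRST \ {ε} = { 'c' } — overlaps FOLLOW(T) on { 'c' }: CONFLICT
  T → c T: FIRST \ {ε} = { 'c' } — overlaps FOLLOW(T) on { 'c' }: CONFLICT
  T → ε: FIRST \ {ε} = { } — this is the only nullable alternative, skip

So the grammar has 2 FIRST/FOLLOW conflicts (marked CONFLICT above).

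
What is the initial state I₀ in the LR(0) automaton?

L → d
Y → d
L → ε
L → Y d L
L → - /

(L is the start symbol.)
{ [L → . - /], [L → . Y d L], [L → . d], [L → .], [L' → . L], [Y → . d] }

First, augment the grammar with L' → L
I₀ = CLOSURE({ [L' → . L] }):
  [L' → . L] has the dot before L: add [L → . d], [L → .], [L → . Y d L], [L → . - /]
  [L → . Y d L] has the dot before Y: add [Y → . d]
No further items can be added.

I₀ = { [L → . - /], [L → . Y d L], [L → . d], [L → .], [L' → . L], [Y → . d] }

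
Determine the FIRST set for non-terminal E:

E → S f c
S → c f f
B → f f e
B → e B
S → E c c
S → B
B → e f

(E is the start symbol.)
FIRST sets of the other non-terminals involved (by the same procedure, iterated to a fixed point):
  FIRST(S) = { 'c', 'e', 'f' }

From E → S f c:
  - S is a non-terminal: add FIRST(S) \ {ε} = { 'c', 'e', 'f' }
    S is not nullable, so stop

Collecting: FIRST(E) = { 'c', 'e', 'f' }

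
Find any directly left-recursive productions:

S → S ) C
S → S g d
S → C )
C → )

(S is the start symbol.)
Yes, S is left-recursive

Direct left recursion occurs when N → N α for some non-terminal N (the right-hand side begins with the left-hand side itself).

S → S ) C: LEFT RECURSIVE (starts with S)
S → S g d: LEFT RECURSIVE (starts with S)
S → C ): starts with C
C → ): starts with ')'

The grammar has direct left recursion on: S.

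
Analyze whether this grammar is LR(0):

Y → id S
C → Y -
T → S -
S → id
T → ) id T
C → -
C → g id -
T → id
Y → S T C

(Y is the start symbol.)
No. Shift-reduce conflict between [S → id .] and [S → . id]

Augment with Y' → Y and build the canonical LR(0) collection (I0 = CLOSURE({[Y' → . Y]}), then GOTO on every symbol after a dot until no new states appear). It has 20 states:
  I0: { [S → . id], [Y → . S T C], [Y → . id S], [Y' → . Y] }  — shift
  I1: { [S → . id], [T → . ) id T], [T → . S -], [T → . id], [Y → S . T C] }  — shift
  I2: { [Y' → Y .] }  — accept
  I3: { [S → . id], [S → id .], [Y → id . S] }  — shift, reduce
  I4: { [Y → id S .] }  — reduce
  I5: { [S → id .] }  — reduce
  I6: { [T → ) . id T] }  — shift
  I7: { [T → S . -] }  — shift
  I8: { [C → . -], [C → . Y -], [C → . g id -], [S → . id], [Y → . S T C], [Y → . id S], [Y → S T . C] }  — shift
  I9: { [S → id .], [T → id .] }  — 2 reduces
  I10: { [C → - .] }  — reduce
  I11: { [Y → S T C .] }  — reduce
  I12: { [C → Y . -] }  — shift
  I13: { [C → g . id -] }  — shift
  I14: { [C → g id . -] }  — shift
  I15: { [C → g id - .] }  — reduce
  I16: { [C → Y - .] }  — reduce
  I17: { [T → S - .] }  — reduce
  I18: { [S → . id], [T → ) id . T], [T → . ) id T], [T → . S -], [T → . id] }  — shift
  I19: { [T → ) id T .] }  — reduce

Conflict in state I3:
  Shift-reduce conflict between [S → id .] and [S → . id]
So the grammar is NOT LR(0).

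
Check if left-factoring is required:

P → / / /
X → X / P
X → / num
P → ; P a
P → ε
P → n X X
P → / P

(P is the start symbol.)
Left-factoring is needed when two productions for the same non-terminal
share a common prefix on the right-hand side.

Productions for P:
  P → / / /
  P → ; P a
  P → ε
  P → n X X
  P → / P
Productions for X:
  X → X / P
  X → / num

Found common prefix '/' in productions for P

Answer: Yes, P has productions with common prefix '/'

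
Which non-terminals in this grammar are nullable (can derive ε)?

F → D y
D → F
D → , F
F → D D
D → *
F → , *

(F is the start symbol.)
None

A non-terminal is nullable if it can derive ε (the empty string): either it has an ε-production, or it has a production whose right-hand side consists entirely of nullable non-terminals.

There are no ε-productions, so no non-terminal can derive ε.
No non-terminals are nullable.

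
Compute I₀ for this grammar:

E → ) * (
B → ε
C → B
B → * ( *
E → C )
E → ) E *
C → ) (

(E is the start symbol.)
{ [B → . * ( *], [B → .], [C → . ) (], [C → . B], [E → . ) * (], [E → . ) E *], [E → . C )], [E' → . E] }

First, augment the grammar with E' → E
I₀ = CLOSURE({ [E' → . E] }):
  [E' → . E] has the dot before E: add [E → . ) * (], [E → . C )], [E → . ) E *]
  [E → . C )] has the dot before C: add [C → . B], [C → . ) (]
  [C → . B] has the dot before B: add [B → .], [B → . * ( *]
No further items can be added.

I₀ = { [B → . * ( *], [B → .], [C → . ) (], [C → . B], [E → . ) * (], [E → . ) E *], [E → . C )], [E' → . E] }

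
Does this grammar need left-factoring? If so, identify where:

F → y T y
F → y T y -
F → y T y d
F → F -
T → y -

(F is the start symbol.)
Yes, F has productions with common prefix 'y T y'

Left-factoring is needed when two productions for the same non-terminal
share a common prefix on the right-hand side.

Productions for F:
  F → y T y
  F → y T y -
  F → y T y d
  F → F -

Found common prefix 'y T y' in productions for F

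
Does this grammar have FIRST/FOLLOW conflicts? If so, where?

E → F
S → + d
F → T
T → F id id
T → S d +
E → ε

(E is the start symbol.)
A FIRST/FOLLOW conflict occurs when a non-terminal N has a nullable alternative N → β (β ⇒* ε) and another alternative N → α with FIRST(α) ∩ FOLLOW(N) ≠ ∅: on such a lookahead the parser cannot decide between expanding α and letting N vanish via β.

Nullable non-terminals: E.
FIRST sets used below: FIRST(F) = { '+' }

E: nullable alternative(s) E → ε; FOLLOW(E) = { $ }
  E → F: FIRST \ {ε} = { '+' } — disjoint from FOLLOW(E)
  E → ε: FIRST \ {ε} = { } — this is the only nullable alternative, skip

F, S, T have no nullable alternative, so no FIRST/FOLLOW check is needed there.

No FIRST/FOLLOW conflicts found.

Answer: No FIRST/FOLLOW conflicts.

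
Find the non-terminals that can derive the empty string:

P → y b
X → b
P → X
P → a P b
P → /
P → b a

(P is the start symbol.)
There are no ε-productions, so no non-terminal can derive ε.
No non-terminals are nullable.

Answer: None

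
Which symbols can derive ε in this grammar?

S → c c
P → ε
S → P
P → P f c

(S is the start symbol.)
A non-terminal is nullable if it can derive ε (the empty string): either it has an ε-production, or it has a production whose right-hand side consists entirely of nullable non-terminals.

ε-productions: P → ε
So P is immediately nullable.
S → P: every symbol on the right is nullable, so S is nullable too.
Every non-terminal is now nullable.
Nullable = { 'P', 'S' }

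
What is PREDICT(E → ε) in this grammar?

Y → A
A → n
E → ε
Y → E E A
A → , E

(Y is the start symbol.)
{ $, ',', 'n' }

PREDICT(E → ε) = (FIRST(RHS) \ {ε}) ∪ (FOLLOW(E) if ε ∈ FIRST(RHS), i.e. RHS ⇒* ε)
The right-hand side is ε (FIRST(ε) = { ε }), so the predict set is FOLLOW(E) = { $, ',', 'n' }
PREDICT(E → ε) = { $, ',', 'n' }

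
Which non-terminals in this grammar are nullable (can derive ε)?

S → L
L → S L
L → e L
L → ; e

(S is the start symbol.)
A non-terminal is nullable if it can derive ε (the empty string): either it has an ε-production, or it has a production whose right-hand side consists entirely of nullable non-terminals.

There are no ε-productions, so no non-terminal can derive ε.
No non-terminals are nullable.

Answer: None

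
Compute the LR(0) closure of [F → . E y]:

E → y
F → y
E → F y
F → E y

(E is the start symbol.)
{ [E → . F y], [E → . y], [F → . E y], [F → . y] }

Start with: [F → . E y]
  [F → . E y] has the dot before E: add [E → . y], [E → . F y]
  [E → . F y] has the dot before F: add [F → . y]
No further items can be added.

CLOSURE = { [E → . F y], [E → . y], [F → . E y], [F → . y] }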